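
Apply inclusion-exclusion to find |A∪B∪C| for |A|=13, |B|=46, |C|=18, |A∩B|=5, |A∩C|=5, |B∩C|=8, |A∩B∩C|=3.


|A∪B∪C| = |A|+|B|+|C| - |A∩B|-|A∩C|-|B∩C| + |A∩B∩C|
= 13+46+18 - 5-5-8 + 3
= 77 - 18 + 3
= 62

|A ∪ B ∪ C| = 62


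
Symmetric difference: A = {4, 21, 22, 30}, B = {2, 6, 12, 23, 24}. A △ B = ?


A △ B = (A \ B) ∪ (B \ A) = elements in exactly one of A or B
A \ B = {4, 21, 22, 30}
B \ A = {2, 6, 12, 23, 24}
A △ B = {2, 4, 6, 12, 21, 22, 23, 24, 30}

A △ B = {2, 4, 6, 12, 21, 22, 23, 24, 30}


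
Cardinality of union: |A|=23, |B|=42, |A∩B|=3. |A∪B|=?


|A ∪ B| = |A| + |B| - |A ∩ B|
= 23 + 42 - 3
= 62

|A ∪ B| = 62


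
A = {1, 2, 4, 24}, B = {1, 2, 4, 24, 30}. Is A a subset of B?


A ⊆ B means every element of A is in B.
All elements of A are in B.
So A ⊆ B.

Yes, A ⊆ B


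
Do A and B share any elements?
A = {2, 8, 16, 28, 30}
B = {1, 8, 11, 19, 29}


Disjoint means A ∩ B = ∅.
A ∩ B = {8}
A ∩ B ≠ ∅, so A and B are NOT disjoint.

Yes — A and B share the element(s) of A ∩ B = {8}, so they are not disjoint


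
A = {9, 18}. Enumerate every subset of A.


|A| = 2, so |P(A)| = 2^2 = 4
Enumerate subsets by cardinality (0 to 2):
∅, {9}, {18}, {9, 18}

P(A) has 4 subsets: ∅, {9}, {18}, {9, 18}


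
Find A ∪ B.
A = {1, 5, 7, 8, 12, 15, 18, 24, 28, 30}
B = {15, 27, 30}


A ∪ B = all elements in A or B (or both)
A = {1, 5, 7, 8, 12, 15, 18, 24, 28, 30}
B = {15, 27, 30}
A ∪ B = {1, 5, 7, 8, 12, 15, 18, 24, 27, 28, 30}

A ∪ B = {1, 5, 7, 8, 12, 15, 18, 24, 27, 28, 30}


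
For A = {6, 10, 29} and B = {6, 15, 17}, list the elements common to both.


A ∩ B = elements in both A and B
A = {6, 10, 29}
B = {6, 15, 17}
A ∩ B = {6}

A ∩ B = {6}


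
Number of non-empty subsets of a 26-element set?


Total subsets = 2^n = 2^26 = 67108864
Non-empty subsets exclude the empty set: 2^n - 1
= 67108864 - 1
= 67108863

Number of non-empty subsets = 67108863


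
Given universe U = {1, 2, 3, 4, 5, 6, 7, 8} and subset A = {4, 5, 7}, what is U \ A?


Aᶜ = U \ A = elements in U but not in A
U = {1, 2, 3, 4, 5, 6, 7, 8}
A = {4, 5, 7}
Aᶜ = {1, 2, 3, 6, 8}

Aᶜ = {1, 2, 3, 6, 8}


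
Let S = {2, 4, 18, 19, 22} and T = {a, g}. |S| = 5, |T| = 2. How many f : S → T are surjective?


n = |S| = 5, k = |T| = 2. Surjections via inclusion-exclusion:
S(n,k) = Σ(-1)^i × C(k,i) × (k-i)^n, i=0 to k
i=0: (-1)^0×C(2,0)×2^5 = 32
i=1: (-1)^1×C(2,1)×1^5 = -2
i=2: (-1)^2×C(2,2)×0^5 = 0
Total = 30

Number of surjections = 30


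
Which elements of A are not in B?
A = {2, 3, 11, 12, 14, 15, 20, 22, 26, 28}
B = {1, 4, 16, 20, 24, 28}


A \ B = elements in A but not in B
A = {2, 3, 11, 12, 14, 15, 20, 22, 26, 28}
B = {1, 4, 16, 20, 24, 28}
Remove from A any elements in B
A \ B = {2, 3, 11, 12, 14, 15, 22, 26}

A \ B = {2, 3, 11, 12, 14, 15, 22, 26}


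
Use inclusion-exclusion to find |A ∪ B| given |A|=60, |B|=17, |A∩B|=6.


|A ∪ B| = |A| + |B| - |A ∩ B|
= 60 + 17 - 6
= 71

|A ∪ B| = 71


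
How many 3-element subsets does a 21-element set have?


C(n,k) = n! / (k!(n-k)!)
C(21,3) = 21! / (3!18!)
= 1330

C(21,3) = 1330


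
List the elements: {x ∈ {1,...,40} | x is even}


Checking each candidate:
Condition: even numbers in {1,...,40}
Result = {2, 4, 6, 8, 10, 12, 14, 16, 18, 20, 22, 24, 26, 28, 30, 32, 34, 36, 38, 40}

{2, 4, 6, 8, 10, 12, 14, 16, 18, 20, 22, 24, 26, 28, 30, 32, 34, 36, 38, 40}


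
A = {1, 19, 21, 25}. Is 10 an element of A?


A = {1, 19, 21, 25}
Checking if 10 is in A
10 is not in A → False

10 ∉ A


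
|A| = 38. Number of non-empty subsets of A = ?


Total subsets = 2^n = 2^38 = 274877906944
Non-empty subsets exclude the empty set: 2^n - 1
= 274877906944 - 1
= 274877906943

Number of non-empty subsets = 274877906943


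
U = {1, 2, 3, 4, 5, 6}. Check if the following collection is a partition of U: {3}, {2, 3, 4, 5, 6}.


A partition requires: (1) non-empty parts, (2) pairwise disjoint, (3) union = U
Parts: {3}, {2, 3, 4, 5, 6}
Union of parts: {2, 3, 4, 5, 6}
U = {1, 2, 3, 4, 5, 6}
All non-empty? True
Pairwise disjoint? False
Covers U? False

No, not a valid partition


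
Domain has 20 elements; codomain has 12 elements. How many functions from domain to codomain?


Each of |A| = 20 inputs maps to any of |B| = 12 outputs.
# functions = |B|^|A| = 12^20
= 3833759992447475122176

Number of functions = 3833759992447475122176


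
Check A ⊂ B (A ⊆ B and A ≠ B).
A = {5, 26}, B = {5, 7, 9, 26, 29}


A ⊂ B requires: A ⊆ B AND A ≠ B.
A ⊆ B? Yes
A = B? No
A ⊂ B: Yes (A is a proper subset of B)

Yes, A ⊂ B


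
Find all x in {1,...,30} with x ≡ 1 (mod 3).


Checking each candidate:
Condition: x in {1,...,30} with x ≡ 1 (mod 3)
Result = {1, 4, 7, 10, 13, 16, 19, 22, 25, 28}

{1, 4, 7, 10, 13, 16, 19, 22, 25, 28}


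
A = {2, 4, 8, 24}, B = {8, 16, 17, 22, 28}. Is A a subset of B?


A ⊆ B means every element of A is in B.
Elements in A not in B: {2, 4, 24}
So A ⊄ B.

No, A ⊄ B


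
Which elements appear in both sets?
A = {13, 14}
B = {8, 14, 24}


A ∩ B = elements in both A and B
A = {13, 14}
B = {8, 14, 24}
A ∩ B = {14}

A ∩ B = {14}


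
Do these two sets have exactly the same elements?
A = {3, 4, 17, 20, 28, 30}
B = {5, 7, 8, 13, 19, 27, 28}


Two sets are equal iff they have exactly the same elements.
A = {3, 4, 17, 20, 28, 30}
B = {5, 7, 8, 13, 19, 27, 28}
Differences: {3, 4, 5, 7, 8, 13, 17, 19, 20, 27, 30}
A ≠ B

No, A ≠ B


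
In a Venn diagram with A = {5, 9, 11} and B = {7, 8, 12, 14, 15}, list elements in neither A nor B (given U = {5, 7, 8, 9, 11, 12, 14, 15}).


A = {5, 9, 11}
B = {7, 8, 12, 14, 15}
Region: in neither A nor B (given U = {5, 7, 8, 9, 11, 12, 14, 15})
Elements: ∅

Elements in neither A nor B (given U = {5, 7, 8, 9, 11, 12, 14, 15}): ∅


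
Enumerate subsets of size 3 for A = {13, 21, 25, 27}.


|A| = 4, so A has C(4,3) = 4 subsets of size 3.
Enumerate by choosing 3 elements from A at a time:
{13, 21, 25}, {13, 21, 27}, {13, 25, 27}, {21, 25, 27}

3-element subsets (4 total): {13, 21, 25}, {13, 21, 27}, {13, 25, 27}, {21, 25, 27}


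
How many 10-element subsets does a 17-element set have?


C(n,k) = n! / (k!(n-k)!)
C(17,10) = 17! / (10!7!)
= 19448

C(17,10) = 19448


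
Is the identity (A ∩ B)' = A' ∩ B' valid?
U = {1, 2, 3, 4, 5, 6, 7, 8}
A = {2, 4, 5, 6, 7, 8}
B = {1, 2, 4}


LHS: A ∩ B = {2, 4}
(A ∩ B)' = U \ (A ∩ B) = {1, 3, 5, 6, 7, 8}
A' = {1, 3}, B' = {3, 5, 6, 7, 8}
Claimed RHS: A' ∩ B' = {3}
Identity is INVALID: LHS = {1, 3, 5, 6, 7, 8} but the RHS claimed here equals {3}. The correct form is (A ∩ B)' = A' ∪ B'.

Identity is invalid: (A ∩ B)' = {1, 3, 5, 6, 7, 8} but A' ∩ B' = {3}. The correct De Morgan law is (A ∩ B)' = A' ∪ B'.


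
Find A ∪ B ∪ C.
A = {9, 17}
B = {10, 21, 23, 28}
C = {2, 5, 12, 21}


A ∪ B = {9, 10, 17, 21, 23, 28}
(A ∪ B) ∪ C = {2, 5, 9, 10, 12, 17, 21, 23, 28}

A ∪ B ∪ C = {2, 5, 9, 10, 12, 17, 21, 23, 28}


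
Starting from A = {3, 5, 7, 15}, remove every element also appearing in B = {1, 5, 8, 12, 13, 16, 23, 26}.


A \ B = elements in A but not in B
A = {3, 5, 7, 15}
B = {1, 5, 8, 12, 13, 16, 23, 26}
Remove from A any elements in B
A \ B = {3, 7, 15}

A \ B = {3, 7, 15}


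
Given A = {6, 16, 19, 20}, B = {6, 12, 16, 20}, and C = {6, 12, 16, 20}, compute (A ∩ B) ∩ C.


A ∩ B = {6, 16, 20}
(A ∩ B) ∩ C = {6, 16, 20}

A ∩ B ∩ C = {6, 16, 20}


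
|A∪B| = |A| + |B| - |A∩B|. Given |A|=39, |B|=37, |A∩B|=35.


|A ∪ B| = |A| + |B| - |A ∩ B|
= 39 + 37 - 35
= 41

|A ∪ B| = 41


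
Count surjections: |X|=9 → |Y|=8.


n = |X| = 9, k = |Y| = 8. Surjections via inclusion-exclusion:
S(n,k) = Σ(-1)^i × C(k,i) × (k-i)^n, i=0 to k
i=0: (-1)^0×C(8,0)×8^9 = 134217728
i=1: (-1)^1×C(8,1)×7^9 = -322828856
i=2: (-1)^2×C(8,2)×6^9 = 282175488
i=3: (-1)^3×C(8,3)×5^9 = -109375000
i=4: (-1)^4×C(8,4)×4^9 = 18350080
i=5: (-1)^5×C(8,5)×3^9 = -1102248
i=6: (-1)^6×C(8,6)×2^9 = 14336
i=7: (-1)^7×C(8,7)×1^9 = -8
i=8: (-1)^8×C(8,8)×0^9 = 0
Total = 1451520

Number of surjections = 1451520


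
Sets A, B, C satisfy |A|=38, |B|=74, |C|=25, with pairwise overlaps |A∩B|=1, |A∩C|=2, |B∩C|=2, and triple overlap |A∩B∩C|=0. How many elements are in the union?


|A∪B∪C| = |A|+|B|+|C| - |A∩B|-|A∩C|-|B∩C| + |A∩B∩C|
= 38+74+25 - 1-2-2 + 0
= 137 - 5 + 0
= 132

|A ∪ B ∪ C| = 132


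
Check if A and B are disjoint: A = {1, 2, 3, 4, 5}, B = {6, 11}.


Disjoint means A ∩ B = ∅.
A ∩ B = ∅
A ∩ B = ∅, so A and B are disjoint.

Yes, A and B are disjoint


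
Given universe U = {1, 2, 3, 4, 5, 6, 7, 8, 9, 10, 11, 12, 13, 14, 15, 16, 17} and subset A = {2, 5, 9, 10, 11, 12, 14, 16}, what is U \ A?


Aᶜ = U \ A = elements in U but not in A
U = {1, 2, 3, 4, 5, 6, 7, 8, 9, 10, 11, 12, 13, 14, 15, 16, 17}
A = {2, 5, 9, 10, 11, 12, 14, 16}
Aᶜ = {1, 3, 4, 6, 7, 8, 13, 15, 17}

Aᶜ = {1, 3, 4, 6, 7, 8, 13, 15, 17}


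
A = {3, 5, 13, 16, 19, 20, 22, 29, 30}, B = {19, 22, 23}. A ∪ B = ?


A ∪ B = all elements in A or B (or both)
A = {3, 5, 13, 16, 19, 20, 22, 29, 30}
B = {19, 22, 23}
A ∪ B = {3, 5, 13, 16, 19, 20, 22, 23, 29, 30}

A ∪ B = {3, 5, 13, 16, 19, 20, 22, 23, 29, 30}


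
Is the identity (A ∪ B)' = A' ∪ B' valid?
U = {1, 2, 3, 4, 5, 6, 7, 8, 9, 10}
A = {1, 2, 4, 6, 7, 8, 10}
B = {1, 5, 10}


LHS: A ∪ B = {1, 2, 4, 5, 6, 7, 8, 10}
(A ∪ B)' = U \ (A ∪ B) = {3, 9}
A' = {3, 5, 9}, B' = {2, 3, 4, 6, 7, 8, 9}
Claimed RHS: A' ∪ B' = {2, 3, 4, 5, 6, 7, 8, 9}
Identity is INVALID: LHS = {3, 9} but the RHS claimed here equals {2, 3, 4, 5, 6, 7, 8, 9}. The correct form is (A ∪ B)' = A' ∩ B'.

Identity is invalid: (A ∪ B)' = {3, 9} but A' ∪ B' = {2, 3, 4, 5, 6, 7, 8, 9}. The correct De Morgan law is (A ∪ B)' = A' ∩ B'.


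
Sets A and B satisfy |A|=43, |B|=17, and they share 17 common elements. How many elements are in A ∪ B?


|A ∪ B| = |A| + |B| - |A ∩ B|
= 43 + 17 - 17
= 43

|A ∪ B| = 43


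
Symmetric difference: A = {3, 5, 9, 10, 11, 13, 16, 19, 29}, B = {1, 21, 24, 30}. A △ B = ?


A △ B = (A \ B) ∪ (B \ A) = elements in exactly one of A or B
A \ B = {3, 5, 9, 10, 11, 13, 16, 19, 29}
B \ A = {1, 21, 24, 30}
A △ B = {1, 3, 5, 9, 10, 11, 13, 16, 19, 21, 24, 29, 30}

A △ B = {1, 3, 5, 9, 10, 11, 13, 16, 19, 21, 24, 29, 30}


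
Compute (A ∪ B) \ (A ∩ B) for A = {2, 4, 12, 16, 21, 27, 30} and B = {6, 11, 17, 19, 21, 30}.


A △ B = (A \ B) ∪ (B \ A) = elements in exactly one of A or B
A \ B = {2, 4, 12, 16, 27}
B \ A = {6, 11, 17, 19}
A △ B = {2, 4, 6, 11, 12, 16, 17, 19, 27}

A △ B = {2, 4, 6, 11, 12, 16, 17, 19, 27}


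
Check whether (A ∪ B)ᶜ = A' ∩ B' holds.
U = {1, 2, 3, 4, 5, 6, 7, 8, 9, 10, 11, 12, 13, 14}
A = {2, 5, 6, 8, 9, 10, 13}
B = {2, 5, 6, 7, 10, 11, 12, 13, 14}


LHS: A ∪ B = {2, 5, 6, 7, 8, 9, 10, 11, 12, 13, 14}
(A ∪ B)' = U \ (A ∪ B) = {1, 3, 4}
A' = {1, 3, 4, 7, 11, 12, 14}, B' = {1, 3, 4, 8, 9}
Claimed RHS: A' ∩ B' = {1, 3, 4}
Identity is VALID: LHS = RHS = {1, 3, 4} ✓

Identity is valid. (A ∪ B)' = A' ∩ B' = {1, 3, 4}


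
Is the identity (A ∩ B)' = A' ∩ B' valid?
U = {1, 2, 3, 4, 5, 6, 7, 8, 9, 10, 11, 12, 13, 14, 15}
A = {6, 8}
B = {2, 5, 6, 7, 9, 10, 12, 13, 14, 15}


LHS: A ∩ B = {6}
(A ∩ B)' = U \ (A ∩ B) = {1, 2, 3, 4, 5, 7, 8, 9, 10, 11, 12, 13, 14, 15}
A' = {1, 2, 3, 4, 5, 7, 9, 10, 11, 12, 13, 14, 15}, B' = {1, 3, 4, 8, 11}
Claimed RHS: A' ∩ B' = {1, 3, 4, 11}
Identity is INVALID: LHS = {1, 2, 3, 4, 5, 7, 8, 9, 10, 11, 12, 13, 14, 15} but the RHS claimed here equals {1, 3, 4, 11}. The correct form is (A ∩ B)' = A' ∪ B'.

Identity is invalid: (A ∩ B)' = {1, 2, 3, 4, 5, 7, 8, 9, 10, 11, 12, 13, 14, 15} but A' ∩ B' = {1, 3, 4, 11}. The correct De Morgan law is (A ∩ B)' = A' ∪ B'.


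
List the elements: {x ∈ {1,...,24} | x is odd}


Checking each candidate:
Condition: odd numbers in {1,...,24}
Result = {1, 3, 5, 7, 9, 11, 13, 15, 17, 19, 21, 23}

{1, 3, 5, 7, 9, 11, 13, 15, 17, 19, 21, 23}


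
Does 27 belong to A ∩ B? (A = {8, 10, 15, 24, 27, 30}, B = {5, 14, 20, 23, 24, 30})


A = {8, 10, 15, 24, 27, 30}, B = {5, 14, 20, 23, 24, 30}
A ∩ B = elements in both A and B
A ∩ B = {24, 30}
Checking if 27 ∈ A ∩ B
27 is not in A ∩ B → False

27 ∉ A ∩ B


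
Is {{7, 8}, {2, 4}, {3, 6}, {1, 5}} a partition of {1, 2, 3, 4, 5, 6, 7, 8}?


A partition requires: (1) non-empty parts, (2) pairwise disjoint, (3) union = U
Parts: {7, 8}, {2, 4}, {3, 6}, {1, 5}
Union of parts: {1, 2, 3, 4, 5, 6, 7, 8}
U = {1, 2, 3, 4, 5, 6, 7, 8}
All non-empty? True
Pairwise disjoint? True
Covers U? True

Yes, valid partition


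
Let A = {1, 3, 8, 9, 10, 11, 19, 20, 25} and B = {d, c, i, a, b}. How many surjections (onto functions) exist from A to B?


n = |A| = 9, k = |B| = 5. Surjections via inclusion-exclusion:
S(n,k) = Σ(-1)^i × C(k,i) × (k-i)^n, i=0 to k
i=0: (-1)^0×C(5,0)×5^9 = 1953125
i=1: (-1)^1×C(5,1)×4^9 = -1310720
i=2: (-1)^2×C(5,2)×3^9 = 196830
i=3: (-1)^3×C(5,3)×2^9 = -5120
i=4: (-1)^4×C(5,4)×1^9 = 5
i=5: (-1)^5×C(5,5)×0^9 = 0
Total = 834120

Number of surjections = 834120


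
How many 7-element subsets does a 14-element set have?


C(n,k) = n! / (k!(n-k)!)
C(14,7) = 14! / (7!7!)
= 3432

C(14,7) = 3432


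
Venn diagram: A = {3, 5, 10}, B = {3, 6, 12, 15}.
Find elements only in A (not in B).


A = {3, 5, 10}
B = {3, 6, 12, 15}
Region: only in A (not in B)
Elements: {5, 10}

Elements only in A (not in B): {5, 10}


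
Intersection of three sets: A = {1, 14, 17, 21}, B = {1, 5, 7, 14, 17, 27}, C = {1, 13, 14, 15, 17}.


A ∩ B = {1, 14, 17}
(A ∩ B) ∩ C = {1, 14, 17}

A ∩ B ∩ C = {1, 14, 17}


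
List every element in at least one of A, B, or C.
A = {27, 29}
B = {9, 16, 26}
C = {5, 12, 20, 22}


A ∪ B = {9, 16, 26, 27, 29}
(A ∪ B) ∪ C = {5, 9, 12, 16, 20, 22, 26, 27, 29}

A ∪ B ∪ C = {5, 9, 12, 16, 20, 22, 26, 27, 29}


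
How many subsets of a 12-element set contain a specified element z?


Subsets of A containing z correspond to subsets of A \ {z}, which has 11 elements.
Count = 2^(n-1) = 2^11
= 2048

Number of subsets containing z = 2048


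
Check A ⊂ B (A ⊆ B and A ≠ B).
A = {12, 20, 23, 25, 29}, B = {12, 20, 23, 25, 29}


A ⊂ B requires: A ⊆ B AND A ≠ B.
A ⊆ B? Yes
A = B? Yes
A = B, so A is not a PROPER subset.

No, A is not a proper subset of B


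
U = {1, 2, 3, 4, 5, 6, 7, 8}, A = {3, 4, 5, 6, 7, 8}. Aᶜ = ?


Aᶜ = U \ A = elements in U but not in A
U = {1, 2, 3, 4, 5, 6, 7, 8}
A = {3, 4, 5, 6, 7, 8}
Aᶜ = {1, 2}

Aᶜ = {1, 2}


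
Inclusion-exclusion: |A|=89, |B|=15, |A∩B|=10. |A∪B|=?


|A ∪ B| = |A| + |B| - |A ∩ B|
= 89 + 15 - 10
= 94

|A ∪ B| = 94


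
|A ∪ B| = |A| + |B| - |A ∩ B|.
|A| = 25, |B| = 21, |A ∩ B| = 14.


|A ∪ B| = |A| + |B| - |A ∩ B|
= 25 + 21 - 14
= 32

|A ∪ B| = 32


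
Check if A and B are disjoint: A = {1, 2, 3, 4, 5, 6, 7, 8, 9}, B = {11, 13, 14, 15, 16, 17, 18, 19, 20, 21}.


Disjoint means A ∩ B = ∅.
A ∩ B = ∅
A ∩ B = ∅, so A and B are disjoint.

Yes, A and B are disjoint


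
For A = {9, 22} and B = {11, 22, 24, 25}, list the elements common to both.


A ∩ B = elements in both A and B
A = {9, 22}
B = {11, 22, 24, 25}
A ∩ B = {22}

A ∩ B = {22}


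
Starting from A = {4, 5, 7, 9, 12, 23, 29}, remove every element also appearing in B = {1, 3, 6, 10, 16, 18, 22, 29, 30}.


A \ B = elements in A but not in B
A = {4, 5, 7, 9, 12, 23, 29}
B = {1, 3, 6, 10, 16, 18, 22, 29, 30}
Remove from A any elements in B
A \ B = {4, 5, 7, 9, 12, 23}

A \ B = {4, 5, 7, 9, 12, 23}


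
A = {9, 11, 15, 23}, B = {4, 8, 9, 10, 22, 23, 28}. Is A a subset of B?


A ⊆ B means every element of A is in B.
Elements in A not in B: {11, 15}
So A ⊄ B.

No, A ⊄ B


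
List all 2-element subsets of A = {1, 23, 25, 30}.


|A| = 4, so A has C(4,2) = 6 subsets of size 2.
Enumerate by choosing 2 elements from A at a time:
{1, 23}, {1, 25}, {1, 30}, {23, 25}, {23, 30}, {25, 30}

2-element subsets (6 total): {1, 23}, {1, 25}, {1, 30}, {23, 25}, {23, 30}, {25, 30}


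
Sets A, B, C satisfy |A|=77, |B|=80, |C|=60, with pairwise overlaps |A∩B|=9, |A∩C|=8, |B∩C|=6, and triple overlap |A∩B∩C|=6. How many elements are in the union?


|A∪B∪C| = |A|+|B|+|C| - |A∩B|-|A∩C|-|B∩C| + |A∩B∩C|
= 77+80+60 - 9-8-6 + 6
= 217 - 23 + 6
= 200

|A ∪ B ∪ C| = 200


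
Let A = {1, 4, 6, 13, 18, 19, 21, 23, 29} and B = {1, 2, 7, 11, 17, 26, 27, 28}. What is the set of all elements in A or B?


A ∪ B = all elements in A or B (or both)
A = {1, 4, 6, 13, 18, 19, 21, 23, 29}
B = {1, 2, 7, 11, 17, 26, 27, 28}
A ∪ B = {1, 2, 4, 6, 7, 11, 13, 17, 18, 19, 21, 23, 26, 27, 28, 29}

A ∪ B = {1, 2, 4, 6, 7, 11, 13, 17, 18, 19, 21, 23, 26, 27, 28, 29}


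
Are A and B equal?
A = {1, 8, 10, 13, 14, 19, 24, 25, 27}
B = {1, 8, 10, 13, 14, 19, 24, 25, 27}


Two sets are equal iff they have exactly the same elements.
A = {1, 8, 10, 13, 14, 19, 24, 25, 27}
B = {1, 8, 10, 13, 14, 19, 24, 25, 27}
Same elements → A = B

Yes, A = B


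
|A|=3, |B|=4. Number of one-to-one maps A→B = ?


An injection sends each of |A| = 3 inputs to a distinct output in B.
# injections = |B|·(|B|-1)·…·(|B|-|A|+1) = 4! / (4 - 3)!
= 4 × 3 × 2
= 24

Number of injections = 24


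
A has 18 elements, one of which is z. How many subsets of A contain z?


Subsets of A containing z correspond to subsets of A \ {z}, which has 17 elements.
Count = 2^(n-1) = 2^17
= 131072

Number of subsets containing z = 131072


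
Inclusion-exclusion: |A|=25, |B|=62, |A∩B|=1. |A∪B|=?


|A ∪ B| = |A| + |B| - |A ∩ B|
= 25 + 62 - 1
= 86

|A ∪ B| = 86


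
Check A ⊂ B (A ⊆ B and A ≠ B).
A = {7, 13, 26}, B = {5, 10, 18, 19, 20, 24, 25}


A ⊂ B requires: A ⊆ B AND A ≠ B.
A ⊆ B? No
A ⊄ B, so A is not a proper subset.

No, A is not a proper subset of B


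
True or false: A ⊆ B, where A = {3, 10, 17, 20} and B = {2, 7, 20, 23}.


A ⊆ B means every element of A is in B.
Elements in A not in B: {3, 10, 17}
So A ⊄ B.

No, A ⊄ B


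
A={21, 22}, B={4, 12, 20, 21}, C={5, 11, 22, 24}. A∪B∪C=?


A ∪ B = {4, 12, 20, 21, 22}
(A ∪ B) ∪ C = {4, 5, 11, 12, 20, 21, 22, 24}

A ∪ B ∪ C = {4, 5, 11, 12, 20, 21, 22, 24}


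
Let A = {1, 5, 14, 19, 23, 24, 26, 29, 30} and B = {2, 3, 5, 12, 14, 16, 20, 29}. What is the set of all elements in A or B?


A ∪ B = all elements in A or B (or both)
A = {1, 5, 14, 19, 23, 24, 26, 29, 30}
B = {2, 3, 5, 12, 14, 16, 20, 29}
A ∪ B = {1, 2, 3, 5, 12, 14, 16, 19, 20, 23, 24, 26, 29, 30}

A ∪ B = {1, 2, 3, 5, 12, 14, 16, 19, 20, 23, 24, 26, 29, 30}


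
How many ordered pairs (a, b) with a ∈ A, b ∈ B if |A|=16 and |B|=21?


|A × B| = |A| × |B|
= 16 × 21
= 336

|A × B| = 336


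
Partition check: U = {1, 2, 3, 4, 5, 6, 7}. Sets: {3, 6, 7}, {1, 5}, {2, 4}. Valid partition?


A partition requires: (1) non-empty parts, (2) pairwise disjoint, (3) union = U
Parts: {3, 6, 7}, {1, 5}, {2, 4}
Union of parts: {1, 2, 3, 4, 5, 6, 7}
U = {1, 2, 3, 4, 5, 6, 7}
All non-empty? True
Pairwise disjoint? True
Covers U? True

Yes, valid partition


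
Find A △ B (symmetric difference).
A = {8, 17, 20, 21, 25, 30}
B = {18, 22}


A △ B = (A \ B) ∪ (B \ A) = elements in exactly one of A or B
A \ B = {8, 17, 20, 21, 25, 30}
B \ A = {18, 22}
A △ B = {8, 17, 18, 20, 21, 22, 25, 30}

A △ B = {8, 17, 18, 20, 21, 22, 25, 30}


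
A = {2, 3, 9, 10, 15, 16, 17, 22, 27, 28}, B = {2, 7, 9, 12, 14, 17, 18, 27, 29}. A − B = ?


A \ B = elements in A but not in B
A = {2, 3, 9, 10, 15, 16, 17, 22, 27, 28}
B = {2, 7, 9, 12, 14, 17, 18, 27, 29}
Remove from A any elements in B
A \ B = {3, 10, 15, 16, 22, 28}

A \ B = {3, 10, 15, 16, 22, 28}


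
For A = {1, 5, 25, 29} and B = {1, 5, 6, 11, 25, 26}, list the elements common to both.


A ∩ B = elements in both A and B
A = {1, 5, 25, 29}
B = {1, 5, 6, 11, 25, 26}
A ∩ B = {1, 5, 25}

A ∩ B = {1, 5, 25}


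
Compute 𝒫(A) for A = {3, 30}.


|A| = 2, so |P(A)| = 2^2 = 4
Enumerate subsets by cardinality (0 to 2):
∅, {3}, {30}, {3, 30}

P(A) has 4 subsets: ∅, {3}, {30}, {3, 30}


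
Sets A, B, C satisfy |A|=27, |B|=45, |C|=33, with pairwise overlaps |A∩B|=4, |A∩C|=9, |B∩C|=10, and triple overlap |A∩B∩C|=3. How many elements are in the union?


|A∪B∪C| = |A|+|B|+|C| - |A∩B|-|A∩C|-|B∩C| + |A∩B∩C|
= 27+45+33 - 4-9-10 + 3
= 105 - 23 + 3
= 85

|A ∪ B ∪ C| = 85


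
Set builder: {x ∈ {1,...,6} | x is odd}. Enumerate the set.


Checking each candidate:
Condition: odd numbers in {1,...,6}
Result = {1, 3, 5}

{1, 3, 5}


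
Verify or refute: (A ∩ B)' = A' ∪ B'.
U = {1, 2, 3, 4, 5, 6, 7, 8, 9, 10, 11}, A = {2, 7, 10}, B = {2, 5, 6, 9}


LHS: A ∩ B = {2}
(A ∩ B)' = U \ (A ∩ B) = {1, 3, 4, 5, 6, 7, 8, 9, 10, 11}
A' = {1, 3, 4, 5, 6, 8, 9, 11}, B' = {1, 3, 4, 7, 8, 10, 11}
Claimed RHS: A' ∪ B' = {1, 3, 4, 5, 6, 7, 8, 9, 10, 11}
Identity is VALID: LHS = RHS = {1, 3, 4, 5, 6, 7, 8, 9, 10, 11} ✓

Identity is valid. (A ∩ B)' = A' ∪ B' = {1, 3, 4, 5, 6, 7, 8, 9, 10, 11}


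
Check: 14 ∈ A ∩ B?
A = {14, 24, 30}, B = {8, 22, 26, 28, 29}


A = {14, 24, 30}, B = {8, 22, 26, 28, 29}
A ∩ B = elements in both A and B
A ∩ B = ∅
Checking if 14 ∈ A ∩ B
14 is not in A ∩ B → False

14 ∉ A ∩ B


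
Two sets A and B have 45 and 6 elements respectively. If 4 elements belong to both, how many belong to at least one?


|A ∪ B| = |A| + |B| - |A ∩ B|
= 45 + 6 - 4
= 47

|A ∪ B| = 47


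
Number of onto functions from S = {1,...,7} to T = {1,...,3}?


n = |S| = 7, k = |T| = 3. Surjections via inclusion-exclusion:
S(n,k) = Σ(-1)^i × C(k,i) × (k-i)^n, i=0 to k
i=0: (-1)^0×C(3,0)×3^7 = 2187
i=1: (-1)^1×C(3,1)×2^7 = -384
i=2: (-1)^2×C(3,2)×1^7 = 3
i=3: (-1)^3×C(3,3)×0^7 = 0
Total = 1806

Number of surjections = 1806


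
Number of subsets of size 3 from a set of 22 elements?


C(n,k) = n! / (k!(n-k)!)
C(22,3) = 22! / (3!19!)
= 1540

C(22,3) = 1540


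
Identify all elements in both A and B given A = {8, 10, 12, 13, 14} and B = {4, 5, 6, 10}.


A = {8, 10, 12, 13, 14}
B = {4, 5, 6, 10}
Region: in both A and B
Elements: {10}

Elements in both A and B: {10}


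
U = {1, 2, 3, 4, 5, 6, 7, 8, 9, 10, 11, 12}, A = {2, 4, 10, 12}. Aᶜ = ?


Aᶜ = U \ A = elements in U but not in A
U = {1, 2, 3, 4, 5, 6, 7, 8, 9, 10, 11, 12}
A = {2, 4, 10, 12}
Aᶜ = {1, 3, 5, 6, 7, 8, 9, 11}

Aᶜ = {1, 3, 5, 6, 7, 8, 9, 11}


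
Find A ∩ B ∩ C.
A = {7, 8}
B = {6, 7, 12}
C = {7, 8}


A ∩ B = {7}
(A ∩ B) ∩ C = {7}

A ∩ B ∩ C = {7}


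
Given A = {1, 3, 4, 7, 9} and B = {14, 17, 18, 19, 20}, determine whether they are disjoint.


Disjoint means A ∩ B = ∅.
A ∩ B = ∅
A ∩ B = ∅, so A and B are disjoint.

Yes, A and B are disjoint


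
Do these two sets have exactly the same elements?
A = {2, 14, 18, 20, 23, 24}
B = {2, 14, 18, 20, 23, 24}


Two sets are equal iff they have exactly the same elements.
A = {2, 14, 18, 20, 23, 24}
B = {2, 14, 18, 20, 23, 24}
Same elements → A = B

Yes, A = B


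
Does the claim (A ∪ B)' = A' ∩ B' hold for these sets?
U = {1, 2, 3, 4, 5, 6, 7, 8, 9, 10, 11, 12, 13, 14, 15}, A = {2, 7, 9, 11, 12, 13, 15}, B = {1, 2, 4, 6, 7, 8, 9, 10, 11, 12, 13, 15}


LHS: A ∪ B = {1, 2, 4, 6, 7, 8, 9, 10, 11, 12, 13, 15}
(A ∪ B)' = U \ (A ∪ B) = {3, 5, 14}
A' = {1, 3, 4, 5, 6, 8, 10, 14}, B' = {3, 5, 14}
Claimed RHS: A' ∩ B' = {3, 5, 14}
Identity is VALID: LHS = RHS = {3, 5, 14} ✓

Identity is valid. (A ∪ B)' = A' ∩ B' = {3, 5, 14}


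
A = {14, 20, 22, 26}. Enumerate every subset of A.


|A| = 4, so |P(A)| = 2^4 = 16
Enumerate subsets by cardinality (0 to 4):
∅, {14}, {20}, {22}, {26}, {14, 20}, {14, 22}, {14, 26}, {20, 22}, {20, 26}, {22, 26}, {14, 20, 22}, {14, 20, 26}, {14, 22, 26}, {20, 22, 26}, {14, 20, 22, 26}

P(A) has 16 subsets: ∅, {14}, {20}, {22}, {26}, {14, 20}, {14, 22}, {14, 26}, {20, 22}, {20, 26}, {22, 26}, {14, 20, 22}, {14, 20, 26}, {14, 22, 26}, {20, 22, 26}, {14, 20, 22, 26}


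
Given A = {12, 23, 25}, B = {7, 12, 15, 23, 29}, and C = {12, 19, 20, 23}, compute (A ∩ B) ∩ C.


A ∩ B = {12, 23}
(A ∩ B) ∩ C = {12, 23}

A ∩ B ∩ C = {12, 23}


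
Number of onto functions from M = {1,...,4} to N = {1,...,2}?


n = |M| = 4, k = |N| = 2. Surjections via inclusion-exclusion:
S(n,k) = Σ(-1)^i × C(k,i) × (k-i)^n, i=0 to k
i=0: (-1)^0×C(2,0)×2^4 = 16
i=1: (-1)^1×C(2,1)×1^4 = -2
i=2: (-1)^2×C(2,2)×0^4 = 0
Total = 14

Number of surjections = 14


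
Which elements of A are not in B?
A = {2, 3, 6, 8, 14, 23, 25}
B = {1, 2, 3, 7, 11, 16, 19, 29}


A \ B = elements in A but not in B
A = {2, 3, 6, 8, 14, 23, 25}
B = {1, 2, 3, 7, 11, 16, 19, 29}
Remove from A any elements in B
A \ B = {6, 8, 14, 23, 25}

A \ B = {6, 8, 14, 23, 25}


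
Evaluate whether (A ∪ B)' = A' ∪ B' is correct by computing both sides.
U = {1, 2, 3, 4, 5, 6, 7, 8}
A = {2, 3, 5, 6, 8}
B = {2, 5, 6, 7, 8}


LHS: A ∪ B = {2, 3, 5, 6, 7, 8}
(A ∪ B)' = U \ (A ∪ B) = {1, 4}
A' = {1, 4, 7}, B' = {1, 3, 4}
Claimed RHS: A' ∪ B' = {1, 3, 4, 7}
Identity is INVALID: LHS = {1, 4} but the RHS claimed here equals {1, 3, 4, 7}. The correct form is (A ∪ B)' = A' ∩ B'.

Identity is invalid: (A ∪ B)' = {1, 4} but A' ∪ B' = {1, 3, 4, 7}. The correct De Morgan law is (A ∪ B)' = A' ∩ B'.


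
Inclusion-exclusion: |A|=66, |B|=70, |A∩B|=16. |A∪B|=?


|A ∪ B| = |A| + |B| - |A ∩ B|
= 66 + 70 - 16
= 120

|A ∪ B| = 120


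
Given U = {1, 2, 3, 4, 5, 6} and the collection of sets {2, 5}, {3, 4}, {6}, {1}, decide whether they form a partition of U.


A partition requires: (1) non-empty parts, (2) pairwise disjoint, (3) union = U
Parts: {2, 5}, {3, 4}, {6}, {1}
Union of parts: {1, 2, 3, 4, 5, 6}
U = {1, 2, 3, 4, 5, 6}
All non-empty? True
Pairwise disjoint? True
Covers U? True

Yes, valid partition


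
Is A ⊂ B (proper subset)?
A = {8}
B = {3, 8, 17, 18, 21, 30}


A ⊂ B requires: A ⊆ B AND A ≠ B.
A ⊆ B? Yes
A = B? No
A ⊂ B: Yes (A is a proper subset of B)

Yes, A ⊂ B


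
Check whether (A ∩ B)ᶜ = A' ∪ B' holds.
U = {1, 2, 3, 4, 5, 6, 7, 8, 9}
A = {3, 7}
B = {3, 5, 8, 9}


LHS: A ∩ B = {3}
(A ∩ B)' = U \ (A ∩ B) = {1, 2, 4, 5, 6, 7, 8, 9}
A' = {1, 2, 4, 5, 6, 8, 9}, B' = {1, 2, 4, 6, 7}
Claimed RHS: A' ∪ B' = {1, 2, 4, 5, 6, 7, 8, 9}
Identity is VALID: LHS = RHS = {1, 2, 4, 5, 6, 7, 8, 9} ✓

Identity is valid. (A ∩ B)' = A' ∪ B' = {1, 2, 4, 5, 6, 7, 8, 9}


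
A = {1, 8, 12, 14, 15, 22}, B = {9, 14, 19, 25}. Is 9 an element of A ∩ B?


A = {1, 8, 12, 14, 15, 22}, B = {9, 14, 19, 25}
A ∩ B = elements in both A and B
A ∩ B = {14}
Checking if 9 ∈ A ∩ B
9 is not in A ∩ B → False

9 ∉ A ∩ B


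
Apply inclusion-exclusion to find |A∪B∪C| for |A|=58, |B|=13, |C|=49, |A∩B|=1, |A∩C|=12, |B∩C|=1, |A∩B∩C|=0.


|A∪B∪C| = |A|+|B|+|C| - |A∩B|-|A∩C|-|B∩C| + |A∩B∩C|
= 58+13+49 - 1-12-1 + 0
= 120 - 14 + 0
= 106

|A ∪ B ∪ C| = 106


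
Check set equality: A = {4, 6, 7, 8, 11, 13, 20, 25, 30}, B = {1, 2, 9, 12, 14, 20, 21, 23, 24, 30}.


Two sets are equal iff they have exactly the same elements.
A = {4, 6, 7, 8, 11, 13, 20, 25, 30}
B = {1, 2, 9, 12, 14, 20, 21, 23, 24, 30}
Differences: {1, 2, 4, 6, 7, 8, 9, 11, 12, 13, 14, 21, 23, 24, 25}
A ≠ B

No, A ≠ B


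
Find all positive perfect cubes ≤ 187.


Checking each candidate:
Condition: positive perfect cubes ≤ 187
Result = {1, 8, 27, 64, 125}

{1, 8, 27, 64, 125}


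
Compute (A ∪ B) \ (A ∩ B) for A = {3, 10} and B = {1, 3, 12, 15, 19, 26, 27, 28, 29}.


A △ B = (A \ B) ∪ (B \ A) = elements in exactly one of A or B
A \ B = {10}
B \ A = {1, 12, 15, 19, 26, 27, 28, 29}
A △ B = {1, 10, 12, 15, 19, 26, 27, 28, 29}

A △ B = {1, 10, 12, 15, 19, 26, 27, 28, 29}


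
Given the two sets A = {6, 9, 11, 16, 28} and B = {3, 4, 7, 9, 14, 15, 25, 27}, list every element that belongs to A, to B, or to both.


A ∪ B = all elements in A or B (or both)
A = {6, 9, 11, 16, 28}
B = {3, 4, 7, 9, 14, 15, 25, 27}
A ∪ B = {3, 4, 6, 7, 9, 11, 14, 15, 16, 25, 27, 28}

A ∪ B = {3, 4, 6, 7, 9, 11, 14, 15, 16, 25, 27, 28}


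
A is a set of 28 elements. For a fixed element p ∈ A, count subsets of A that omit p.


Subsets of A avoiding p are subsets of A \ {p}, which has 27 elements.
Count = 2^(n-1) = 2^27
= 134217728

Number of subsets avoiding p = 134217728


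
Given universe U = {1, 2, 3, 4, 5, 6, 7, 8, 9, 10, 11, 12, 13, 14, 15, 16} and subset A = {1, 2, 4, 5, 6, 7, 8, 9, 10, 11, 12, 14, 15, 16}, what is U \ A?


Aᶜ = U \ A = elements in U but not in A
U = {1, 2, 3, 4, 5, 6, 7, 8, 9, 10, 11, 12, 13, 14, 15, 16}
A = {1, 2, 4, 5, 6, 7, 8, 9, 10, 11, 12, 14, 15, 16}
Aᶜ = {3, 13}

Aᶜ = {3, 13}


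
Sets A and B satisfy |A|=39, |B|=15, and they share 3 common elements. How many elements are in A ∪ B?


|A ∪ B| = |A| + |B| - |A ∩ B|
= 39 + 15 - 3
= 51

|A ∪ B| = 51


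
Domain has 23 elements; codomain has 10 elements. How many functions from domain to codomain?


Each of |A| = 23 inputs maps to any of |B| = 10 outputs.
# functions = |B|^|A| = 10^23
= 100000000000000000000000

Number of functions = 100000000000000000000000


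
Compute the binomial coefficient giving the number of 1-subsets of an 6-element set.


C(n,k) = n! / (k!(n-k)!)
C(6,1) = 6! / (1!5!)
= 6

C(6,1) = 6


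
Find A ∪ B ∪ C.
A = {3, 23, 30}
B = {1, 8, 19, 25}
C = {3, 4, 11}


A ∪ B = {1, 3, 8, 19, 23, 25, 30}
(A ∪ B) ∪ C = {1, 3, 4, 8, 11, 19, 23, 25, 30}

A ∪ B ∪ C = {1, 3, 4, 8, 11, 19, 23, 25, 30}


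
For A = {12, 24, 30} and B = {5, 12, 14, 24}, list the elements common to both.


A ∩ B = elements in both A and B
A = {12, 24, 30}
B = {5, 12, 14, 24}
A ∩ B = {12, 24}

A ∩ B = {12, 24}


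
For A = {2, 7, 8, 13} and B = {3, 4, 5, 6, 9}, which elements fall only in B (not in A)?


A = {2, 7, 8, 13}
B = {3, 4, 5, 6, 9}
Region: only in B (not in A)
Elements: {3, 4, 5, 6, 9}

Elements only in B (not in A): {3, 4, 5, 6, 9}


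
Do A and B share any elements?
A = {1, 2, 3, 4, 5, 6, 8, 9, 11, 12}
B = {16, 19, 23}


Disjoint means A ∩ B = ∅.
A ∩ B = ∅
A ∩ B = ∅, so A and B are disjoint.

No — A and B share no elements (A ∩ B = ∅), so they are disjoint


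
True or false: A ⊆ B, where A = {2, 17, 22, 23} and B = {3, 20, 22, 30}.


A ⊆ B means every element of A is in B.
Elements in A not in B: {2, 17, 23}
So A ⊄ B.

No, A ⊄ B


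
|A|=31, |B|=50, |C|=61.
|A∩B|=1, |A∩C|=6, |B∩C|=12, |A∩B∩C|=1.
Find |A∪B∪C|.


|A∪B∪C| = |A|+|B|+|C| - |A∩B|-|A∩C|-|B∩C| + |A∩B∩C|
= 31+50+61 - 1-6-12 + 1
= 142 - 19 + 1
= 124

|A ∪ B ∪ C| = 124


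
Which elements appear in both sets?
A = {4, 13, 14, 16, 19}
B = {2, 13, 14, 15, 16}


A ∩ B = elements in both A and B
A = {4, 13, 14, 16, 19}
B = {2, 13, 14, 15, 16}
A ∩ B = {13, 14, 16}

A ∩ B = {13, 14, 16}


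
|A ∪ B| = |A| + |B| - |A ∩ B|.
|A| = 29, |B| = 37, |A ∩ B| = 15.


|A ∪ B| = |A| + |B| - |A ∩ B|
= 29 + 37 - 15
= 51

|A ∪ B| = 51


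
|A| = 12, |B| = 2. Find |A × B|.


|A × B| = |A| × |B|
= 12 × 2
= 24

|A × B| = 24


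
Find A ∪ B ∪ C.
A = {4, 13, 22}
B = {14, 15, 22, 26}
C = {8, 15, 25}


A ∪ B = {4, 13, 14, 15, 22, 26}
(A ∪ B) ∪ C = {4, 8, 13, 14, 15, 22, 25, 26}

A ∪ B ∪ C = {4, 8, 13, 14, 15, 22, 25, 26}


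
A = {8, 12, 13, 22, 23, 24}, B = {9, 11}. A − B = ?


A \ B = elements in A but not in B
A = {8, 12, 13, 22, 23, 24}
B = {9, 11}
Remove from A any elements in B
A \ B = {8, 12, 13, 22, 23, 24}

A \ B = {8, 12, 13, 22, 23, 24}


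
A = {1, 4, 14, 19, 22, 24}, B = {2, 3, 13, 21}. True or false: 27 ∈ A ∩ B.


A = {1, 4, 14, 19, 22, 24}, B = {2, 3, 13, 21}
A ∩ B = elements in both A and B
A ∩ B = ∅
Checking if 27 ∈ A ∩ B
27 is not in A ∩ B → False

27 ∉ A ∩ B


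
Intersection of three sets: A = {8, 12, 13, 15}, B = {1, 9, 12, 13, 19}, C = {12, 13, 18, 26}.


A ∩ B = {12, 13}
(A ∩ B) ∩ C = {12, 13}

A ∩ B ∩ C = {12, 13}


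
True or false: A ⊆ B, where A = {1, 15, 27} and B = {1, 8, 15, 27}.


A ⊆ B means every element of A is in B.
All elements of A are in B.
So A ⊆ B.

Yes, A ⊆ B


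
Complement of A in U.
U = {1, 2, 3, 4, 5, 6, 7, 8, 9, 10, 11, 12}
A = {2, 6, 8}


Aᶜ = U \ A = elements in U but not in A
U = {1, 2, 3, 4, 5, 6, 7, 8, 9, 10, 11, 12}
A = {2, 6, 8}
Aᶜ = {1, 3, 4, 5, 7, 9, 10, 11, 12}

Aᶜ = {1, 3, 4, 5, 7, 9, 10, 11, 12}


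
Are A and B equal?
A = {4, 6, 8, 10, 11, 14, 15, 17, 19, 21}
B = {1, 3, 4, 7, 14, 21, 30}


Two sets are equal iff they have exactly the same elements.
A = {4, 6, 8, 10, 11, 14, 15, 17, 19, 21}
B = {1, 3, 4, 7, 14, 21, 30}
Differences: {1, 3, 6, 7, 8, 10, 11, 15, 17, 19, 30}
A ≠ B

No, A ≠ B


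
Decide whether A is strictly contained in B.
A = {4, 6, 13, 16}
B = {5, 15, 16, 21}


A ⊂ B requires: A ⊆ B AND A ≠ B.
A ⊆ B? No
A ⊄ B, so A is not a proper subset.

No, A is not a proper subset of B


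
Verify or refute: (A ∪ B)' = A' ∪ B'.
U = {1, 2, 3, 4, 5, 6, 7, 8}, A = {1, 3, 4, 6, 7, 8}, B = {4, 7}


LHS: A ∪ B = {1, 3, 4, 6, 7, 8}
(A ∪ B)' = U \ (A ∪ B) = {2, 5}
A' = {2, 5}, B' = {1, 2, 3, 5, 6, 8}
Claimed RHS: A' ∪ B' = {1, 2, 3, 5, 6, 8}
Identity is INVALID: LHS = {2, 5} but the RHS claimed here equals {1, 2, 3, 5, 6, 8}. The correct form is (A ∪ B)' = A' ∩ B'.

Identity is invalid: (A ∪ B)' = {2, 5} but A' ∪ B' = {1, 2, 3, 5, 6, 8}. The correct De Morgan law is (A ∪ B)' = A' ∩ B'.


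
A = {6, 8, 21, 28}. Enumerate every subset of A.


|A| = 4, so |P(A)| = 2^4 = 16
Enumerate subsets by cardinality (0 to 4):
∅, {6}, {8}, {21}, {28}, {6, 8}, {6, 21}, {6, 28}, {8, 21}, {8, 28}, {21, 28}, {6, 8, 21}, {6, 8, 28}, {6, 21, 28}, {8, 21, 28}, {6, 8, 21, 28}

P(A) has 16 subsets: ∅, {6}, {8}, {21}, {28}, {6, 8}, {6, 21}, {6, 28}, {8, 21}, {8, 28}, {21, 28}, {6, 8, 21}, {6, 8, 28}, {6, 21, 28}, {8, 21, 28}, {6, 8, 21, 28}


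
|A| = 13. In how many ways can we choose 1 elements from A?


C(n,k) = n! / (k!(n-k)!)
C(13,1) = 13! / (1!12!)
= 13

C(13,1) = 13


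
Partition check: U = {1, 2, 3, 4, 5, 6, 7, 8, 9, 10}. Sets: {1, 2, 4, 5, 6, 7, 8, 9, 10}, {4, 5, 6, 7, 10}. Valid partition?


A partition requires: (1) non-empty parts, (2) pairwise disjoint, (3) union = U
Parts: {1, 2, 4, 5, 6, 7, 8, 9, 10}, {4, 5, 6, 7, 10}
Union of parts: {1, 2, 4, 5, 6, 7, 8, 9, 10}
U = {1, 2, 3, 4, 5, 6, 7, 8, 9, 10}
All non-empty? True
Pairwise disjoint? False
Covers U? False

No, not a valid partition


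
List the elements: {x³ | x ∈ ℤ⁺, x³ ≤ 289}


Checking each candidate:
Condition: positive perfect cubes ≤ 289
Result = {1, 8, 27, 64, 125, 216}

{1, 8, 27, 64, 125, 216}


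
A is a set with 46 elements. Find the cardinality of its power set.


Number of subsets = 2^n
= 2^46
= 70368744177664

|P(A)| = 70368744177664


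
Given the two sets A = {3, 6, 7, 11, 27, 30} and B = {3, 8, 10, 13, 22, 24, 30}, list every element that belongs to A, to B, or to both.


A ∪ B = all elements in A or B (or both)
A = {3, 6, 7, 11, 27, 30}
B = {3, 8, 10, 13, 22, 24, 30}
A ∪ B = {3, 6, 7, 8, 10, 11, 13, 22, 24, 27, 30}

A ∪ B = {3, 6, 7, 8, 10, 11, 13, 22, 24, 27, 30}


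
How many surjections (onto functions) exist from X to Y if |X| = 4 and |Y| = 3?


n = |X| = 4, k = |Y| = 3. Surjections via inclusion-exclusion:
S(n,k) = Σ(-1)^i × C(k,i) × (k-i)^n, i=0 to k
i=0: (-1)^0×C(3,0)×3^4 = 81
i=1: (-1)^1×C(3,1)×2^4 = -48
i=2: (-1)^2×C(3,2)×1^4 = 3
i=3: (-1)^3×C(3,3)×0^4 = 0
Total = 36

Number of surjections = 36


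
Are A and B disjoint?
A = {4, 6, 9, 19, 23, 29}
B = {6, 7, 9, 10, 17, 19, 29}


Disjoint means A ∩ B = ∅.
A ∩ B = {6, 9, 19, 29}
A ∩ B ≠ ∅, so A and B are NOT disjoint.

No, A and B are not disjoint (A ∩ B = {6, 9, 19, 29})


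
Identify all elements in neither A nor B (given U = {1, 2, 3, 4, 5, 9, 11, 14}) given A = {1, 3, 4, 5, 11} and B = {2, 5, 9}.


A = {1, 3, 4, 5, 11}
B = {2, 5, 9}
Region: in neither A nor B (given U = {1, 2, 3, 4, 5, 9, 11, 14})
Elements: {14}

Elements in neither A nor B (given U = {1, 2, 3, 4, 5, 9, 11, 14}): {14}


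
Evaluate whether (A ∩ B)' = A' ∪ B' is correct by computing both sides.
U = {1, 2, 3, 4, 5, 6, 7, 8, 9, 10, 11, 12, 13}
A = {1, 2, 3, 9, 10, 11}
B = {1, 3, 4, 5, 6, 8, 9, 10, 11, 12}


LHS: A ∩ B = {1, 3, 9, 10, 11}
(A ∩ B)' = U \ (A ∩ B) = {2, 4, 5, 6, 7, 8, 12, 13}
A' = {4, 5, 6, 7, 8, 12, 13}, B' = {2, 7, 13}
Claimed RHS: A' ∪ B' = {2, 4, 5, 6, 7, 8, 12, 13}
Identity is VALID: LHS = RHS = {2, 4, 5, 6, 7, 8, 12, 13} ✓

Identity is valid. (A ∩ B)' = A' ∪ B' = {2, 4, 5, 6, 7, 8, 12, 13}


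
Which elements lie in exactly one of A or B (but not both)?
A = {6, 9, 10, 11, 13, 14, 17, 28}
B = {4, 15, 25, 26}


A △ B = (A \ B) ∪ (B \ A) = elements in exactly one of A or B
A \ B = {6, 9, 10, 11, 13, 14, 17, 28}
B \ A = {4, 15, 25, 26}
A △ B = {4, 6, 9, 10, 11, 13, 14, 15, 17, 25, 26, 28}

A △ B = {4, 6, 9, 10, 11, 13, 14, 15, 17, 25, 26, 28}


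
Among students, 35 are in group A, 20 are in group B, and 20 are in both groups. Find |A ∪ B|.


|A ∪ B| = |A| + |B| - |A ∩ B|
= 35 + 20 - 20
= 35

|A ∪ B| = 35


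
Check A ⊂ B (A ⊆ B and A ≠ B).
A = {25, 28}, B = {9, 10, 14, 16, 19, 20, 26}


A ⊂ B requires: A ⊆ B AND A ≠ B.
A ⊆ B? No
A ⊄ B, so A is not a proper subset.

No, A is not a proper subset of B


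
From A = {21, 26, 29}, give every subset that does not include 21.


A subset of A that omits 21 is a subset of A \ {21}, so there are 2^(n-1) = 2^2 = 4 of them.
Subsets excluding 21: ∅, {26}, {29}, {26, 29}

Subsets excluding 21 (4 total): ∅, {26}, {29}, {26, 29}


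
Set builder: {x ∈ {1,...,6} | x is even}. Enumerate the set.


Checking each candidate:
Condition: even numbers in {1,...,6}
Result = {2, 4, 6}

{2, 4, 6}


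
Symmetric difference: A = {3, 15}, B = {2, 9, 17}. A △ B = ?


A △ B = (A \ B) ∪ (B \ A) = elements in exactly one of A or B
A \ B = {3, 15}
B \ A = {2, 9, 17}
A △ B = {2, 3, 9, 15, 17}

A △ B = {2, 3, 9, 15, 17}


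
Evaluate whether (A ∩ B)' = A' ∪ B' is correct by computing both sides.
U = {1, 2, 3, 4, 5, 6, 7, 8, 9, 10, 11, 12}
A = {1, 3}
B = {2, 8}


LHS: A ∩ B = ∅
(A ∩ B)' = U \ (A ∩ B) = {1, 2, 3, 4, 5, 6, 7, 8, 9, 10, 11, 12}
A' = {2, 4, 5, 6, 7, 8, 9, 10, 11, 12}, B' = {1, 3, 4, 5, 6, 7, 9, 10, 11, 12}
Claimed RHS: A' ∪ B' = {1, 2, 3, 4, 5, 6, 7, 8, 9, 10, 11, 12}
Identity is VALID: LHS = RHS = {1, 2, 3, 4, 5, 6, 7, 8, 9, 10, 11, 12} ✓

Identity is valid. (A ∩ B)' = A' ∪ B' = {1, 2, 3, 4, 5, 6, 7, 8, 9, 10, 11, 12}


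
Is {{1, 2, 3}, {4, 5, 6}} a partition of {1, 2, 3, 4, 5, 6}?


A partition requires: (1) non-empty parts, (2) pairwise disjoint, (3) union = U
Parts: {1, 2, 3}, {4, 5, 6}
Union of parts: {1, 2, 3, 4, 5, 6}
U = {1, 2, 3, 4, 5, 6}
All non-empty? True
Pairwise disjoint? True
Covers U? True

Yes, valid partition


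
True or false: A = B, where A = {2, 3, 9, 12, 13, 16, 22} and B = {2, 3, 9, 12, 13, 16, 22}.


Two sets are equal iff they have exactly the same elements.
A = {2, 3, 9, 12, 13, 16, 22}
B = {2, 3, 9, 12, 13, 16, 22}
Same elements → A = B

Yes, A = B


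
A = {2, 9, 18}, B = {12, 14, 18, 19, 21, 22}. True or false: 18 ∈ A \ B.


A = {2, 9, 18}, B = {12, 14, 18, 19, 21, 22}
A \ B = elements in A but not in B
A \ B = {2, 9}
Checking if 18 ∈ A \ B
18 is not in A \ B → False

18 ∉ A \ B
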